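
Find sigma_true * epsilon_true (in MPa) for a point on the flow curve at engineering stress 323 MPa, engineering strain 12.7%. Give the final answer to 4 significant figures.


sigma_true = sigma_eng * (1 + epsilon_eng)
sigma_true = 323 * (1 + 0.127) = 364.021 MPa
epsilon_true = ln(1 + epsilon_eng)
epsilon_true = ln(1 + 0.127) = 0.119559
sigma_true * epsilon_true = 364.021 * 0.119559 = 43.52 MPa


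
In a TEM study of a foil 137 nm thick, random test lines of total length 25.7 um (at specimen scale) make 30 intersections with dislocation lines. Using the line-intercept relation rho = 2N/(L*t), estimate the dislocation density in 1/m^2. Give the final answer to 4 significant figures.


rho = 2N / (L * t)
L = 25.7 um = 2.57e-05 m, t = 137 nm = 1.37e-07 m
rho = 2 * 30 / (2.57e-05 * 1.37e-07)
rho = 1.704e+13 1/m^2


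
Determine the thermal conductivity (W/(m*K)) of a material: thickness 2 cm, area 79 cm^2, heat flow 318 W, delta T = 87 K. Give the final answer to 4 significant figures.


k = Q*L / (A*dT)
L = 0.02 m, A = 7.9e-03 m^2
k = 318 * 0.02 / (7.9e-03 * 87)
k = 9.254 W/(m*K)


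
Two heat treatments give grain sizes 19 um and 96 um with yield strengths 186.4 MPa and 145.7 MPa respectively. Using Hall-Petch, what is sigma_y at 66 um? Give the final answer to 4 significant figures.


sigma_y = sigma0 + k / sqrt(d)
1/sqrt(d1) = 1/sqrt(1.9e-05) = 229.416;  1/sqrt(d2) = 102.062
k = (sigma1 - sigma2) / (1/sqrt(d1) - 1/sqrt(d2)) = (186.4 - 145.7) / (229.416 - 102.062) = 0.319582 MPa*m^0.5
sigma0 = sigma1 - k/sqrt(d1) = 186.4 - 0.319582*229.416 = 113.083 MPa
sigma_y(d3) = 113.083 + 0.319582 / sqrt(6.6e-05) = 152.4 MPa


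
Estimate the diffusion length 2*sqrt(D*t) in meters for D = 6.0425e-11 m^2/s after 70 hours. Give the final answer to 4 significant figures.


t = 70 hr = 252000 s
Diffusion length = 2*sqrt(D*t)
= 2*sqrt(6.0425e-11 * 252000)
= 7.804e-03 m


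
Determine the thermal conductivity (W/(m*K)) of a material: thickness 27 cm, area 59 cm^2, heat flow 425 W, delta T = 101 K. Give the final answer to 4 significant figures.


k = Q*L / (A*dT)
L = 0.27 m, A = 5.9e-03 m^2
k = 425 * 0.27 / (5.9e-03 * 101)
k = 192.6 W/(m*K)


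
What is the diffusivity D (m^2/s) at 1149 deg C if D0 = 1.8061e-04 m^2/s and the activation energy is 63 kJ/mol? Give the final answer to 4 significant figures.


D = D0 * exp(-Qd / (R*T))
T = 1422.15 K
D = 1.8061e-04 * exp(-63e3 / (8.314 * 1422.15))
D = 8.764e-07 m^2/s


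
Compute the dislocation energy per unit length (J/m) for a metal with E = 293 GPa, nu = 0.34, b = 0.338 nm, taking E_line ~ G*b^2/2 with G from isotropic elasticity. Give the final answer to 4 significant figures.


Step 1: G = E / (2*(1+nu))
G = 293 / (2*(1+0.34)) = 109.328 GPa = 1.09328e+11 Pa
Step 2: E_line = G*b^2/2
b = 0.338 nm = 3.38e-10 m
E_line = 0.5 * 1.09328e+11 * (3.38e-10)^2 = 6.245e-09 J/m


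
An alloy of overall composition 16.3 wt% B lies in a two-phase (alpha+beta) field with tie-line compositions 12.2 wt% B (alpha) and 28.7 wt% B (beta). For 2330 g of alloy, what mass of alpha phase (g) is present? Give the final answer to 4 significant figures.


f_alpha = (C_beta - C0) / (C_beta - C_alpha)
f_alpha = (28.7 - 16.3) / (28.7 - 12.2) = 0.751515
m_alpha = f_alpha * m_total = 0.751515 * 2330 = 1751 g


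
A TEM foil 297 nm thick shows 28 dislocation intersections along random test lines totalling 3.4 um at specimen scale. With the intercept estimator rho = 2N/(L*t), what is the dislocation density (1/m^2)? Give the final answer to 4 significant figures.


rho = 2N / (L * t)
L = 3.4 um = 3.4e-06 m, t = 297 nm = 2.97e-07 m
rho = 2 * 28 / (3.4e-06 * 2.97e-07)
rho = 5.546e+13 1/m^2


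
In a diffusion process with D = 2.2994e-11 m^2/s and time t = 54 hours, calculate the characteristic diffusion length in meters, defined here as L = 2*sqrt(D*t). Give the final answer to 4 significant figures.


t = 54 hr = 194400 s
Diffusion length = 2*sqrt(D*t)
= 2*sqrt(2.2994e-11 * 194400)
= 4.228e-03 m


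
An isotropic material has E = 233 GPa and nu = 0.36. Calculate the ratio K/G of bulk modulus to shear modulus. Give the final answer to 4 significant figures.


G = E / (2*(1+nu))
G = 233 / (2*(1+0.36)) = 85.6618 GPa
K = E / (3*(1-2*nu))
K = 233 / (3*(1-2*0.36)) = 277.381 GPa
K/G = 277.381 / 85.6618 = 3.238


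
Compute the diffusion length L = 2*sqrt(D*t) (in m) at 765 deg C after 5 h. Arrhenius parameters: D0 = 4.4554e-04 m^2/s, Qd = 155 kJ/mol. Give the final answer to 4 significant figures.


Step 1: D = D0 * exp(-Qd/(R*T))
T = 1038.15 K
D = 4.4554e-04 * exp(-155e3 / (8.314 * 1038.15)) = 7.07557e-12 m^2/s
Step 2: L = 2*sqrt(D*t)
t = 5 h = 18000 s
L = 2*sqrt(7.07557e-12 * 18000) = 7.138e-04 m


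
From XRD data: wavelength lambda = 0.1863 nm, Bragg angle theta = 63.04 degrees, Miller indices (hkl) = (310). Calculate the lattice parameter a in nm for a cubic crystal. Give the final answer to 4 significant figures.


d = lambda / (2*sin(theta))
d = 0.1863 / (2*sin(63.04 deg))
d = 0.104508 nm
a = d * sqrt(h^2+k^2+l^2) = 0.104508 * sqrt(10)
a = 0.3305 nm


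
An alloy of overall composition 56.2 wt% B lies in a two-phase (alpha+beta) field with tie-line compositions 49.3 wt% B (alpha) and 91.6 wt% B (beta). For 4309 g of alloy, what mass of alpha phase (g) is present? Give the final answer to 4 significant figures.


f_alpha = (C_beta - C0) / (C_beta - C_alpha)
f_alpha = (91.6 - 56.2) / (91.6 - 49.3) = 0.836879
m_alpha = f_alpha * m_total = 0.836879 * 4309 = 3606 g


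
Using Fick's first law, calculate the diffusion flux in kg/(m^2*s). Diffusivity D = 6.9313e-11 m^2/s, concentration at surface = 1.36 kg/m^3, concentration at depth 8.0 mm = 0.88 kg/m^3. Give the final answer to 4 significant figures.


J = -D * (dC/dx) = D * (C1 - C2) / dx
J = 6.9313e-11 * (1.36 - 0.88) / 8e-03
J = 4.159e-09 kg/(m^2*s)


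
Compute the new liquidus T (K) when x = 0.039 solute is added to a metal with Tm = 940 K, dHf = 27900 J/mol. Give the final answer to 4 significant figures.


dT = R*Tm^2*x / dHf
dT = 8.314 * 940^2 * 0.039 / 27900
dT = 10.269 K
T_new = 940 - 10.269 = 929.7 K


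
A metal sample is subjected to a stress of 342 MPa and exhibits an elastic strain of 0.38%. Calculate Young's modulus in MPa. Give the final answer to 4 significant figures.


E = sigma / epsilon
epsilon = 0.38% = 3.8e-03
E = 342 / 3.8e-03
E = 90000 MPa


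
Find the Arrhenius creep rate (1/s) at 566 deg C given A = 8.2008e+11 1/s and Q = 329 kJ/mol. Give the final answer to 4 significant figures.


rate = A * exp(-Q / (R*T))
T = 566 + 273.15 = 839.15 K
rate = 8.2008e+11 * exp(-329e3 / (8.314 * 839.15))
rate = 2.715e-09 1/s


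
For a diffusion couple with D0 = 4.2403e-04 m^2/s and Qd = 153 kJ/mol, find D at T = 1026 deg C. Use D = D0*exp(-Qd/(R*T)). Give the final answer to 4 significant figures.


D = D0 * exp(-Qd / (R*T))
T = 1299.15 K
D = 4.2403e-04 * exp(-153e3 / (8.314 * 1299.15))
D = 2.989e-10 m^2/s


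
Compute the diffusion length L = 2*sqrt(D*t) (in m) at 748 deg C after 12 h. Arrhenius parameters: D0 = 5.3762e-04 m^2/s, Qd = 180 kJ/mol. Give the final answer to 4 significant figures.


Step 1: D = D0 * exp(-Qd/(R*T))
T = 1021.15 K
D = 5.3762e-04 * exp(-180e3 / (8.314 * 1021.15)) = 3.33155e-13 m^2/s
Step 2: L = 2*sqrt(D*t)
t = 12 h = 43200 s
L = 2*sqrt(3.33155e-13 * 43200) = 2.399e-04 m


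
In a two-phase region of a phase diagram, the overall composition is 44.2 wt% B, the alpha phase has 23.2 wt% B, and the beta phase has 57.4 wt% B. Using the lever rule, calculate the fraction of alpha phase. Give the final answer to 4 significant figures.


f_alpha = (C_beta - C0) / (C_beta - C_alpha)
f_alpha = (57.4 - 44.2) / (57.4 - 23.2)
f_alpha = 0.386


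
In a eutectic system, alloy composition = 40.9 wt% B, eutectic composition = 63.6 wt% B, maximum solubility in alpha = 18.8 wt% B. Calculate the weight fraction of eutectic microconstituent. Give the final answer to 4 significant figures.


f_primary = (C_e - C0) / (C_e - C_alpha_max)
f_primary = (63.6 - 40.9) / (63.6 - 18.8)
f_primary = 0.506696
f_eutectic = 1 - 0.506696 = 0.4933


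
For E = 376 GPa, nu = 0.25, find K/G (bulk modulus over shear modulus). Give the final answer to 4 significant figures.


G = E / (2*(1+nu))
G = 376 / (2*(1+0.25)) = 150.4 GPa
K = E / (3*(1-2*nu))
K = 376 / (3*(1-2*0.25)) = 250.667 GPa
K/G = 250.667 / 150.4 = 1.667


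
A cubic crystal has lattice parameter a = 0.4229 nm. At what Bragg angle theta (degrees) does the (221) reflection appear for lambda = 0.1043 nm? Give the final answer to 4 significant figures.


d = a / sqrt(h^2+k^2+l^2)
d = 0.4229 / sqrt(9) = 0.140967 nm
lambda = 2*d*sin(theta)  =>  sin(theta) = lambda / (2*d)
sin(theta) = 0.1043 / (2 * 0.140967) = 0.369946
theta = 21.71 deg


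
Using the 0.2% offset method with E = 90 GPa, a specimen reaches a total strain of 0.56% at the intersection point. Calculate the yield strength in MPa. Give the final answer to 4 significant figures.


Offset strain = 0.002
Elastic strain at yield = total_strain - offset = 5.6e-03 - 0.002 = 3.6e-03
sigma_y = E * elastic_strain = 90000 * 3.6e-03
sigma_y = 324 MPa


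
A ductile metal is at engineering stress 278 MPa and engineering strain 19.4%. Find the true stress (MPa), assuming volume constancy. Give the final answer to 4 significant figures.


sigma_true = sigma_eng * (1 + epsilon_eng)
sigma_true = 278 * (1 + 0.194)
sigma_true = 331.9 MPa


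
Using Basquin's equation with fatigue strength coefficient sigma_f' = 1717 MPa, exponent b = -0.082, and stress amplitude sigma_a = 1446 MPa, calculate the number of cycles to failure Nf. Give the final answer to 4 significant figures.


sigma_a = sigma_f' * (2*Nf)^b
2*Nf = (sigma_a / sigma_f')^(1/b)
2*Nf = (1446 / 1717)^(1/-0.082)
2*Nf = 8.1242
Nf = 4.062 cycles


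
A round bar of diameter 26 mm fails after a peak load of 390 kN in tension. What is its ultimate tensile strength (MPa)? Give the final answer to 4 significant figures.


A0 = pi*(d/2)^2 = pi*(26/2)^2 = 530.929 mm^2
UTS = F_max / A0 = 390*1000 / 530.929
UTS = 734.6 MPa


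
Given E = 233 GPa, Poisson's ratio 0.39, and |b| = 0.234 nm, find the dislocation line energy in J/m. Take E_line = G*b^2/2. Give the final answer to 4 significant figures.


Step 1: G = E / (2*(1+nu))
G = 233 / (2*(1+0.39)) = 83.8129 GPa = 8.38129e+10 Pa
Step 2: E_line = G*b^2/2
b = 0.234 nm = 2.34e-10 m
E_line = 0.5 * 8.38129e+10 * (2.34e-10)^2 = 2.295e-09 J/m


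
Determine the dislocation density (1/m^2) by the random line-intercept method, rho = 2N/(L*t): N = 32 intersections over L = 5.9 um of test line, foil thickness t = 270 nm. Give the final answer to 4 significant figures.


rho = 2N / (L * t)
L = 5.9 um = 5.9e-06 m, t = 270 nm = 2.7e-07 m
rho = 2 * 32 / (5.9e-06 * 2.7e-07)
rho = 4.018e+13 1/m^2


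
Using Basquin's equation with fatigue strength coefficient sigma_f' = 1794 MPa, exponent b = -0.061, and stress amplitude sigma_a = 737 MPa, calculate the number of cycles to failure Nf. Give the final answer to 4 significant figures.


sigma_a = sigma_f' * (2*Nf)^b
2*Nf = (sigma_a / sigma_f')^(1/b)
2*Nf = (737 / 1794)^(1/-0.061)
2*Nf = 2.15619e+06
Nf = 1.078e+06 cycles


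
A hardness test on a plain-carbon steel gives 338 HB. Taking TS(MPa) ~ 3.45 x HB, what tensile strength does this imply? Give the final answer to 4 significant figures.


TS (MPa) = 3.45 * HB
TS = 3.45 * 338
TS = 1166 MPa


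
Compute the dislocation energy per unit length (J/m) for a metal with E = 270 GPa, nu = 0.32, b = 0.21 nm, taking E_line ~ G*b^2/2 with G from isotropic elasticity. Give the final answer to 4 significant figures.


Step 1: G = E / (2*(1+nu))
G = 270 / (2*(1+0.32)) = 102.273 GPa = 1.02273e+11 Pa
Step 2: E_line = G*b^2/2
b = 0.21 nm = 2.1e-10 m
E_line = 0.5 * 1.02273e+11 * (2.1e-10)^2 = 2.255e-09 J/m


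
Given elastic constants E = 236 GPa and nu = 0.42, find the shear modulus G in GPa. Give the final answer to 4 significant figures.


G = E / (2*(1+nu))
G = 236 / (2*(1+0.42))
G = 83.1 GPa


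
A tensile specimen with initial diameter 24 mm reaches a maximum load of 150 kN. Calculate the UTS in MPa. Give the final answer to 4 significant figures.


A0 = pi*(d/2)^2 = pi*(24/2)^2 = 452.389 mm^2
UTS = F_max / A0 = 150*1000 / 452.389
UTS = 331.6 MPa


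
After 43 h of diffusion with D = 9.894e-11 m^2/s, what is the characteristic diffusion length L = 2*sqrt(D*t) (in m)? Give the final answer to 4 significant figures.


t = 43 hr = 154800 s
Diffusion length = 2*sqrt(D*t)
= 2*sqrt(9.894e-11 * 154800)
= 7.827e-03 m


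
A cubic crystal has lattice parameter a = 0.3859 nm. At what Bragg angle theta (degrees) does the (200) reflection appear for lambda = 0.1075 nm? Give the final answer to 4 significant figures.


d = a / sqrt(h^2+k^2+l^2)
d = 0.3859 / sqrt(4) = 0.19295 nm
lambda = 2*d*sin(theta)  =>  sin(theta) = lambda / (2*d)
sin(theta) = 0.1075 / (2 * 0.19295) = 0.27857
theta = 16.17 deg


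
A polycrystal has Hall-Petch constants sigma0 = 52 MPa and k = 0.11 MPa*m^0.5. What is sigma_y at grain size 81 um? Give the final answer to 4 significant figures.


sigma_y = sigma0 + k / sqrt(d)
d = 81 um = 8.1e-05 m
sigma_y = 52 + 0.11 / sqrt(8.1e-05)
sigma_y = 64.22 MPa


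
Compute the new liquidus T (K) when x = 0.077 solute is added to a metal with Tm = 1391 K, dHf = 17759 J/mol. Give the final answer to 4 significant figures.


dT = R*Tm^2*x / dHf
dT = 8.314 * 1391^2 * 0.077 / 17759
dT = 69.7488 K
T_new = 1391 - 69.7488 = 1321 K


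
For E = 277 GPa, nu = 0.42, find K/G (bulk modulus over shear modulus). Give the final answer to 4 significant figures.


G = E / (2*(1+nu))
G = 277 / (2*(1+0.42)) = 97.5352 GPa
K = E / (3*(1-2*nu))
K = 277 / (3*(1-2*0.42)) = 577.083 GPa
K/G = 577.083 / 97.5352 = 5.917


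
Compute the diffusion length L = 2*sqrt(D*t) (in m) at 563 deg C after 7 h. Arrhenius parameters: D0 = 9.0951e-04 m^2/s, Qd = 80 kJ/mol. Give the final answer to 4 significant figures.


Step 1: D = D0 * exp(-Qd/(R*T))
T = 836.15 K
D = 9.0951e-04 * exp(-80e3 / (8.314 * 836.15)) = 9.141e-09 m^2/s
Step 2: L = 2*sqrt(D*t)
t = 7 h = 25200 s
L = 2*sqrt(9.141e-09 * 25200) = 0.03035 m


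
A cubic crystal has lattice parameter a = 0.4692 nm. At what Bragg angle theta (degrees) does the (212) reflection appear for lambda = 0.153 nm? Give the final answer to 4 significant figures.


d = a / sqrt(h^2+k^2+l^2)
d = 0.4692 / sqrt(9) = 0.1564 nm
lambda = 2*d*sin(theta)  =>  sin(theta) = lambda / (2*d)
sin(theta) = 0.153 / (2 * 0.1564) = 0.48913
theta = 29.28 deg


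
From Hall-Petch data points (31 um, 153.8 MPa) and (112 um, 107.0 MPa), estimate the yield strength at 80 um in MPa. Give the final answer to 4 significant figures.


sigma_y = sigma0 + k / sqrt(d)
1/sqrt(d1) = 1/sqrt(3.1e-05) = 179.605;  1/sqrt(d2) = 94.4911
k = (sigma1 - sigma2) / (1/sqrt(d1) - 1/sqrt(d2)) = (153.8 - 107.0) / (179.605 - 94.4911) = 0.54985 MPa*m^0.5
sigma0 = sigma1 - k/sqrt(d1) = 153.8 - 0.54985*179.605 = 55.0441 MPa
sigma_y(d3) = 55.0441 + 0.54985 / sqrt(8e-05) = 116.5 MPa


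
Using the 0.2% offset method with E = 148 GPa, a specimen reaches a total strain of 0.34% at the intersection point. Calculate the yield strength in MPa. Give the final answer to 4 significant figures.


Offset strain = 0.002
Elastic strain at yield = total_strain - offset = 3.4e-03 - 0.002 = 1.4e-03
sigma_y = E * elastic_strain = 148000 * 1.4e-03
sigma_y = 207.2 MPa


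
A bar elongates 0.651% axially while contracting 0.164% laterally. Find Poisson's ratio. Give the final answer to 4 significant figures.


nu = -epsilon_lat / epsilon_axial
Lateral strain is contraction (negative), so using magnitudes:
nu = 0.164 / 0.651
nu = 0.2519


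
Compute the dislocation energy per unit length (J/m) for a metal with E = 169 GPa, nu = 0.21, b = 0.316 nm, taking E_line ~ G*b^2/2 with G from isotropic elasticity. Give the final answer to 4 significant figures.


Step 1: G = E / (2*(1+nu))
G = 169 / (2*(1+0.21)) = 69.8347 GPa = 6.98347e+10 Pa
Step 2: E_line = G*b^2/2
b = 0.316 nm = 3.16e-10 m
E_line = 0.5 * 6.98347e+10 * (3.16e-10)^2 = 3.487e-09 J/m


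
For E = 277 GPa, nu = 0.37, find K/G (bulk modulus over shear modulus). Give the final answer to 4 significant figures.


G = E / (2*(1+nu))
G = 277 / (2*(1+0.37)) = 101.095 GPa
K = E / (3*(1-2*nu))
K = 277 / (3*(1-2*0.37)) = 355.128 GPa
K/G = 355.128 / 101.095 = 3.513


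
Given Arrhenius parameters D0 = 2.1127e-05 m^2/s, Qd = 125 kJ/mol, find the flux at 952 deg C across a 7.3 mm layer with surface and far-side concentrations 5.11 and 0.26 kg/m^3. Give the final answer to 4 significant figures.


Step 1: D = D0 * exp(-Qd/(R*T))
T = 952 + 273.15 = 1225.15 K
D = 2.1127e-05 * exp(-125e3 / (8.314 * 1225.15)) = 9.89083e-11 m^2/s
Step 2: J = D * (C1 - C2) / dx
J = 9.89083e-11 * (5.11 - 0.26) / 7.3e-03
J = 6.571e-08 kg/(m^2*s)


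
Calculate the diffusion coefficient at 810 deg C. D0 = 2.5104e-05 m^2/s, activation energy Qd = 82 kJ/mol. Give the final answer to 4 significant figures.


D = D0 * exp(-Qd / (R*T))
T = 1083.15 K
D = 2.5104e-05 * exp(-82e3 / (8.314 * 1083.15))
D = 2.787e-09 m^2/s


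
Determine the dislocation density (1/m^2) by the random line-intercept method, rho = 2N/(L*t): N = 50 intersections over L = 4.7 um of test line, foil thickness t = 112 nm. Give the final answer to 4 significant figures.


rho = 2N / (L * t)
L = 4.7 um = 4.7e-06 m, t = 112 nm = 1.12e-07 m
rho = 2 * 50 / (4.7e-06 * 1.12e-07)
rho = 1.9e+14 1/m^2


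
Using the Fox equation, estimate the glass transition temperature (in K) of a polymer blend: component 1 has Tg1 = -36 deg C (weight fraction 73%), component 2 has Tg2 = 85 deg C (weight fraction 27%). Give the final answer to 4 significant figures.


1/Tg = w1/Tg1 + w2/Tg2 (in Kelvin)
Tg1 = 237.15 K, Tg2 = 358.15 K
1/Tg = 0.73/237.15 + 0.27/358.15
Tg = 261 K


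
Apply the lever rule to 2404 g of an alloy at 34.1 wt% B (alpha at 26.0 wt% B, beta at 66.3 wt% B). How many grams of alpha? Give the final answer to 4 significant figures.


f_alpha = (C_beta - C0) / (C_beta - C_alpha)
f_alpha = (66.3 - 34.1) / (66.3 - 26.0) = 0.799007
m_alpha = f_alpha * m_total = 0.799007 * 2404 = 1921 g


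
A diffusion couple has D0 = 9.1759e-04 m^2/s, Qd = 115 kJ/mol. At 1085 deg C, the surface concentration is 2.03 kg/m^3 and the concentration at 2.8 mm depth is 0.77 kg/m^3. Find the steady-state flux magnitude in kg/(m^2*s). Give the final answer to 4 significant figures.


Step 1: D = D0 * exp(-Qd/(R*T))
T = 1085 + 273.15 = 1358.15 K
D = 9.1759e-04 * exp(-115e3 / (8.314 * 1358.15)) = 3.46396e-08 m^2/s
Step 2: J = D * (C1 - C2) / dx
J = 3.46396e-08 * (2.03 - 0.77) / 2.8e-03
J = 1.559e-05 kg/(m^2*s)


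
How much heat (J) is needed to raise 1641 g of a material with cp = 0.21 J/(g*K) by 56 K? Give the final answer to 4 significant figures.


Q = m * cp * dT
Q = 1641 * 0.21 * 56
Q = 19300 J


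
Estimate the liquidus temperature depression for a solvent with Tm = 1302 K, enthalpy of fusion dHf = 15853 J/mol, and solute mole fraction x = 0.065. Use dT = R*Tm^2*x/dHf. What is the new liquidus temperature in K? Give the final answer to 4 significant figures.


dT = R*Tm^2*x / dHf
dT = 8.314 * 1302^2 * 0.065 / 15853
dT = 57.7875 K
T_new = 1302 - 57.7875 = 1244 K


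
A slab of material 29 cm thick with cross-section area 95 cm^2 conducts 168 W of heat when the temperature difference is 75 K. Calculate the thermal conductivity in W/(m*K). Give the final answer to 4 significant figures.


k = Q*L / (A*dT)
L = 0.29 m, A = 9.5e-03 m^2
k = 168 * 0.29 / (9.5e-03 * 75)
k = 68.38 W/(m*K)


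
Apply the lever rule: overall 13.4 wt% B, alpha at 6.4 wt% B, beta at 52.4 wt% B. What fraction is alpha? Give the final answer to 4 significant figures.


f_alpha = (C_beta - C0) / (C_beta - C_alpha)
f_alpha = (52.4 - 13.4) / (52.4 - 6.4)
f_alpha = 0.8478


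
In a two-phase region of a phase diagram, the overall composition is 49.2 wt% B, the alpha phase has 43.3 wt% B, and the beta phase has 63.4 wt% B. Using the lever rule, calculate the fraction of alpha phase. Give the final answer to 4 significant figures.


f_alpha = (C_beta - C0) / (C_beta - C_alpha)
f_alpha = (63.4 - 49.2) / (63.4 - 43.3)
f_alpha = 0.7065


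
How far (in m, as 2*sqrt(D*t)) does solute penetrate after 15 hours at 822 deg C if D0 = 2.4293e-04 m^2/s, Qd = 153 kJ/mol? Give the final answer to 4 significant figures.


Step 1: D = D0 * exp(-Qd/(R*T))
T = 1095.15 K
D = 2.4293e-04 * exp(-153e3 / (8.314 * 1095.15)) = 1.22371e-11 m^2/s
Step 2: L = 2*sqrt(D*t)
t = 15 h = 54000 s
L = 2*sqrt(1.22371e-11 * 54000) = 1.626e-03 m


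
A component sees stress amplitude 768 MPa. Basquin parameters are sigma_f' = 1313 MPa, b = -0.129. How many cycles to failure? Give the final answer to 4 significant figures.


sigma_a = sigma_f' * (2*Nf)^b
2*Nf = (sigma_a / sigma_f')^(1/b)
2*Nf = (768 / 1313)^(1/-0.129)
2*Nf = 63.893
Nf = 31.95 cycles


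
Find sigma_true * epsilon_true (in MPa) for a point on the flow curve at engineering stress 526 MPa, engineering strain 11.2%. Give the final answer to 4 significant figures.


sigma_true = sigma_eng * (1 + epsilon_eng)
sigma_true = 526 * (1 + 0.112) = 584.912 MPa
epsilon_true = ln(1 + epsilon_eng)
epsilon_true = ln(1 + 0.112) = 0.10616
sigma_true * epsilon_true = 584.912 * 0.10616 = 62.09 MPa


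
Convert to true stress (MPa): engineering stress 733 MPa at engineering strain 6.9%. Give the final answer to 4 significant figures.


sigma_true = sigma_eng * (1 + epsilon_eng)
sigma_true = 733 * (1 + 0.069)
sigma_true = 783.6 MPa


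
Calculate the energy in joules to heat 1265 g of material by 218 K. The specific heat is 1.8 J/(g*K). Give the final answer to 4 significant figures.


Q = m * cp * dT
Q = 1265 * 1.8 * 218
Q = 496400 J


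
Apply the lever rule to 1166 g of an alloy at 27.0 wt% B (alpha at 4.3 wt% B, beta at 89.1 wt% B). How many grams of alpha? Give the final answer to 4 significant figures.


f_alpha = (C_beta - C0) / (C_beta - C_alpha)
f_alpha = (89.1 - 27.0) / (89.1 - 4.3) = 0.732311
m_alpha = f_alpha * m_total = 0.732311 * 1166 = 853.9 g


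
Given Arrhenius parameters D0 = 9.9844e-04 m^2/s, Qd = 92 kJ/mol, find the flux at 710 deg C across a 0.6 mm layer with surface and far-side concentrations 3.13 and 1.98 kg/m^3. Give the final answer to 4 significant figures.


Step 1: D = D0 * exp(-Qd/(R*T))
T = 710 + 273.15 = 983.15 K
D = 9.9844e-04 * exp(-92e3 / (8.314 * 983.15)) = 1.2918e-08 m^2/s
Step 2: J = D * (C1 - C2) / dx
J = 1.2918e-08 * (3.13 - 1.98) / 6e-04
J = 2.476e-05 kg/(m^2*s)


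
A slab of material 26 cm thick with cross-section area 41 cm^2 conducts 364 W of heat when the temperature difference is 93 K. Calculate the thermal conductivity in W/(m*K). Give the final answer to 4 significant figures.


k = Q*L / (A*dT)
L = 0.26 m, A = 4.1e-03 m^2
k = 364 * 0.26 / (4.1e-03 * 93)
k = 248.2 W/(m*K)


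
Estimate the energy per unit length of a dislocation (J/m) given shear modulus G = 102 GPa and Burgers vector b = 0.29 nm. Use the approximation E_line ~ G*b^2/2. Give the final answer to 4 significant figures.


E = G*b^2/2
b = 0.29 nm = 2.9e-10 m
G = 102 GPa = 1.02e+11 Pa
E = 0.5 * 1.02e+11 * (2.9e-10)^2
E = 4.289e-09 J/m


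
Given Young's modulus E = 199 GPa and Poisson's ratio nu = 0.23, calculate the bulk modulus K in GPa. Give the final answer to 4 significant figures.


K = E / (3*(1-2*nu))
K = 199 / (3*(1-2*0.23))
K = 122.8 GPa


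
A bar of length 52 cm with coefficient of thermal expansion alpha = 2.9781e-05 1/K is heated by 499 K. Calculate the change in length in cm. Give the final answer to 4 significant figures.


dL = L0 * alpha * dT
dL = 52 * 2.9781e-05 * 499
dL = 0.7728 cm


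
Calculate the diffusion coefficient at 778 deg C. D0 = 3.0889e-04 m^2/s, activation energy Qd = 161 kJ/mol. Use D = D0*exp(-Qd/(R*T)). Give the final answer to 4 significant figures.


D = D0 * exp(-Qd / (R*T))
T = 1051.15 K
D = 3.0889e-04 * exp(-161e3 / (8.314 * 1051.15))
D = 3.083e-12 m^2/s


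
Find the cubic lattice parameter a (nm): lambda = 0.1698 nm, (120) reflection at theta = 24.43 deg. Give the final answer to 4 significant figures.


d = lambda / (2*sin(theta))
d = 0.1698 / (2*sin(24.43 deg))
d = 0.20528 nm
a = d * sqrt(h^2+k^2+l^2) = 0.20528 * sqrt(5)
a = 0.459 nm


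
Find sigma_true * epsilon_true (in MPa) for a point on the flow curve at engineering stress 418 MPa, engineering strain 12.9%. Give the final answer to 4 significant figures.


sigma_true = sigma_eng * (1 + epsilon_eng)
sigma_true = 418 * (1 + 0.129) = 471.922 MPa
epsilon_true = ln(1 + epsilon_eng)
epsilon_true = ln(1 + 0.129) = 0.121332
sigma_true * epsilon_true = 471.922 * 0.121332 = 57.26 MPa


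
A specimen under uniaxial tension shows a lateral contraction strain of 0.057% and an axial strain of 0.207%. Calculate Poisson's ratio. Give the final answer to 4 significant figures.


nu = -epsilon_lat / epsilon_axial
Lateral strain is contraction (negative), so using magnitudes:
nu = 0.057 / 0.207
nu = 0.2754


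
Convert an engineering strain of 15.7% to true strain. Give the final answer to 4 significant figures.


epsilon_true = ln(1 + epsilon_eng)
epsilon_true = ln(1 + 0.157)
epsilon_true = 0.1458


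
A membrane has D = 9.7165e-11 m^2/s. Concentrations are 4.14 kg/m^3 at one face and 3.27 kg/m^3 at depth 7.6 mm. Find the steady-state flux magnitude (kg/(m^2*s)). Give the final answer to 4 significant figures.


J = -D * (dC/dx) = D * (C1 - C2) / dx
J = 9.7165e-11 * (4.14 - 3.27) / 7.6e-03
J = 1.112e-08 kg/(m^2*s)


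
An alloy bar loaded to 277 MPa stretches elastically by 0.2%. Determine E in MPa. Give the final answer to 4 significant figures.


E = sigma / epsilon
epsilon = 0.2% = 2e-03
E = 277 / 2e-03
E = 138500 MPa


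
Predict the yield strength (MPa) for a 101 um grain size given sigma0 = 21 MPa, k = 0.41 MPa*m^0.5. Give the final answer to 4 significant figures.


sigma_y = sigma0 + k / sqrt(d)
d = 101 um = 1.01e-04 m
sigma_y = 21 + 0.41 / sqrt(1.01e-04)
sigma_y = 61.8 MPa


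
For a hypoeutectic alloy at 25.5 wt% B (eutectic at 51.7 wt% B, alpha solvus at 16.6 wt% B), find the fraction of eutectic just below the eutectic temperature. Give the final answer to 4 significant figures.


f_primary = (C_e - C0) / (C_e - C_alpha_max)
f_primary = (51.7 - 25.5) / (51.7 - 16.6)
f_primary = 0.746439
f_eutectic = 1 - 0.746439 = 0.2536


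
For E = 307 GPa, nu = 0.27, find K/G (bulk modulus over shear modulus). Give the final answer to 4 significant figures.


G = E / (2*(1+nu))
G = 307 / (2*(1+0.27)) = 120.866 GPa
K = E / (3*(1-2*nu))
K = 307 / (3*(1-2*0.27)) = 222.464 GPa
K/G = 222.464 / 120.866 = 1.841


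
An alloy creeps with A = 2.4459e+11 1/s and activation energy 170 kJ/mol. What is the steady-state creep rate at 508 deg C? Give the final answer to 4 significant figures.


rate = A * exp(-Q / (R*T))
T = 508 + 273.15 = 781.15 K
rate = 2.4459e+11 * exp(-170e3 / (8.314 * 781.15))
rate = 1.048 1/s


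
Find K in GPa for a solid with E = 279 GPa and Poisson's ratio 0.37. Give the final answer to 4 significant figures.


K = E / (3*(1-2*nu))
K = 279 / (3*(1-2*0.37))
K = 357.7 GPa


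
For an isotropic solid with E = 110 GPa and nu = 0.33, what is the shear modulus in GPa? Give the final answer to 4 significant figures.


G = E / (2*(1+nu))
G = 110 / (2*(1+0.33))
G = 41.35 GPa


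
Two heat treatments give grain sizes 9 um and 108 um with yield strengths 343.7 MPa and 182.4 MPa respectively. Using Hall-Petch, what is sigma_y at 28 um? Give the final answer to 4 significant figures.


sigma_y = sigma0 + k / sqrt(d)
1/sqrt(d1) = 1/sqrt(9e-06) = 333.333;  1/sqrt(d2) = 96.225
k = (sigma1 - sigma2) / (1/sqrt(d1) - 1/sqrt(d2)) = (343.7 - 182.4) / (333.333 - 96.225) = 0.68028 MPa*m^0.5
sigma0 = sigma1 - k/sqrt(d1) = 343.7 - 0.68028*333.333 = 116.94 MPa
sigma_y(d3) = 116.94 + 0.68028 / sqrt(2.8e-05) = 245.5 MPa


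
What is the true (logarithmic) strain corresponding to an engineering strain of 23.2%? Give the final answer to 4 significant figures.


epsilon_true = ln(1 + epsilon_eng)
epsilon_true = ln(1 + 0.232)
epsilon_true = 0.2086


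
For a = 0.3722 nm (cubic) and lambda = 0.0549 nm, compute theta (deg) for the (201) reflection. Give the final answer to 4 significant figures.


d = a / sqrt(h^2+k^2+l^2)
d = 0.3722 / sqrt(5) = 0.166453 nm
lambda = 2*d*sin(theta)  =>  sin(theta) = lambda / (2*d)
sin(theta) = 0.0549 / (2 * 0.166453) = 0.164912
theta = 9.492 deg


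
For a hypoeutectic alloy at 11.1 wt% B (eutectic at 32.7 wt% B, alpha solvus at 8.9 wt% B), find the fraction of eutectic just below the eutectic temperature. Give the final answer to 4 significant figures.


f_primary = (C_e - C0) / (C_e - C_alpha_max)
f_primary = (32.7 - 11.1) / (32.7 - 8.9)
f_primary = 0.907563
f_eutectic = 1 - 0.907563 = 0.09244


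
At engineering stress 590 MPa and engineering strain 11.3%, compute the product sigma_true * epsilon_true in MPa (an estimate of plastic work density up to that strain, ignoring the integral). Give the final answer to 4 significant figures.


sigma_true = sigma_eng * (1 + epsilon_eng)
sigma_true = 590 * (1 + 0.113) = 656.67 MPa
epsilon_true = ln(1 + epsilon_eng)
epsilon_true = ln(1 + 0.113) = 0.107059
sigma_true * epsilon_true = 656.67 * 0.107059 = 70.3 MPa


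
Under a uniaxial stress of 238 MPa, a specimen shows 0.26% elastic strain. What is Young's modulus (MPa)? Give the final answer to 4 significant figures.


E = sigma / epsilon
epsilon = 0.26% = 2.6e-03
E = 238 / 2.6e-03
E = 91540 MPa


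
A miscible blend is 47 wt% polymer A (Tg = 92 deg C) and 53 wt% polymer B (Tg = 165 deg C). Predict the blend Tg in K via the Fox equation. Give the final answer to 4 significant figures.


1/Tg = w1/Tg1 + w2/Tg2 (in Kelvin)
Tg1 = 365.15 K, Tg2 = 438.15 K
1/Tg = 0.47/365.15 + 0.53/438.15
Tg = 400.5 K


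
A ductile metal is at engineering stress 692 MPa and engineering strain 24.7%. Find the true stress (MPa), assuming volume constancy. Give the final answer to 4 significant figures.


sigma_true = sigma_eng * (1 + epsilon_eng)
sigma_true = 692 * (1 + 0.247)
sigma_true = 862.9 MPa


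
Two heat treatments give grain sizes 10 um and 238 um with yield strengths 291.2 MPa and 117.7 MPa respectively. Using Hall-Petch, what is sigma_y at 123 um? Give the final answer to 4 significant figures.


sigma_y = sigma0 + k / sqrt(d)
1/sqrt(d1) = 1/sqrt(1e-05) = 316.228;  1/sqrt(d2) = 64.8204
k = (sigma1 - sigma2) / (1/sqrt(d1) - 1/sqrt(d2)) = (291.2 - 117.7) / (316.228 - 64.8204) = 0.690115 MPa*m^0.5
sigma0 = sigma1 - k/sqrt(d1) = 291.2 - 0.690115*316.228 = 72.9665 MPa
sigma_y(d3) = 72.9665 + 0.690115 / sqrt(1.23e-04) = 135.2 MPa


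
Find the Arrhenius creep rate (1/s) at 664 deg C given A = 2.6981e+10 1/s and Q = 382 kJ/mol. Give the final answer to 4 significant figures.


rate = A * exp(-Q / (R*T))
T = 664 + 273.15 = 937.15 K
rate = 2.6981e+10 * exp(-382e3 / (8.314 * 937.15))
rate = 1.376e-11 1/s


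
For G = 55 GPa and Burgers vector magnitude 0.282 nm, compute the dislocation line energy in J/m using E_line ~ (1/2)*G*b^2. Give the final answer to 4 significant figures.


E = G*b^2/2
b = 0.282 nm = 2.82e-10 m
G = 55 GPa = 5.5e+10 Pa
E = 0.5 * 5.5e+10 * (2.82e-10)^2
E = 2.187e-09 J/m


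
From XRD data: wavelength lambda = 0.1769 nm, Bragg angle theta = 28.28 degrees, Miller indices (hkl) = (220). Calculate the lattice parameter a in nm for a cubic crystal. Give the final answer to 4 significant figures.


d = lambda / (2*sin(theta))
d = 0.1769 / (2*sin(28.28 deg))
d = 0.18669 nm
a = d * sqrt(h^2+k^2+l^2) = 0.18669 * sqrt(8)
a = 0.528 nm


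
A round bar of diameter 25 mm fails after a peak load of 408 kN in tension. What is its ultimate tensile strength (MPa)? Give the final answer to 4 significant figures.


A0 = pi*(d/2)^2 = pi*(25/2)^2 = 490.874 mm^2
UTS = F_max / A0 = 408*1000 / 490.874
UTS = 831.2 MPa


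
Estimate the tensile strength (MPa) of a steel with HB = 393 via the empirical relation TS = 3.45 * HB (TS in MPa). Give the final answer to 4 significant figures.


TS (MPa) = 3.45 * HB
TS = 3.45 * 393
TS = 1356 MPa


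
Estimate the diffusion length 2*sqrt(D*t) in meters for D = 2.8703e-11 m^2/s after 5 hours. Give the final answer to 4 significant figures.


t = 5 hr = 18000 s
Diffusion length = 2*sqrt(D*t)
= 2*sqrt(2.8703e-11 * 18000)
= 1.438e-03 m


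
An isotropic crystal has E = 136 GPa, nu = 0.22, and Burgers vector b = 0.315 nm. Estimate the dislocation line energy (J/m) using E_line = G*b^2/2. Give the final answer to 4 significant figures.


Step 1: G = E / (2*(1+nu))
G = 136 / (2*(1+0.22)) = 55.7377 GPa = 5.57377e+10 Pa
Step 2: E_line = G*b^2/2
b = 0.315 nm = 3.15e-10 m
E_line = 0.5 * 5.57377e+10 * (3.15e-10)^2 = 2.765e-09 J/m


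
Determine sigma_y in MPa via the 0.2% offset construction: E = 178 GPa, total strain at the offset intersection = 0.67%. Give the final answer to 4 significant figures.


Offset strain = 0.002
Elastic strain at yield = total_strain - offset = 6.7e-03 - 0.002 = 4.7e-03
sigma_y = E * elastic_strain = 178000 * 4.7e-03
sigma_y = 836.6 MPa


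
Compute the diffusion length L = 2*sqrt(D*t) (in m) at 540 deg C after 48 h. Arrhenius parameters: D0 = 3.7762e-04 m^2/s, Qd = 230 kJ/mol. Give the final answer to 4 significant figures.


Step 1: D = D0 * exp(-Qd/(R*T))
T = 813.15 K
D = 3.7762e-04 * exp(-230e3 / (8.314 * 813.15)) = 6.33753e-19 m^2/s
Step 2: L = 2*sqrt(D*t)
t = 48 h = 172800 s
L = 2*sqrt(6.33753e-19 * 172800) = 6.619e-07 m


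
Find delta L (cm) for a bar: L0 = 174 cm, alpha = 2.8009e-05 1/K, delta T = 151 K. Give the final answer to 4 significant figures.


dL = L0 * alpha * dT
dL = 174 * 2.8009e-05 * 151
dL = 0.7359 cm


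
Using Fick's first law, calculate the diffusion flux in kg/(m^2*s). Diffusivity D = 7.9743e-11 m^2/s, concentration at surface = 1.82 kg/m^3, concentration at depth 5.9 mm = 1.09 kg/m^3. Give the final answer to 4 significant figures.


J = -D * (dC/dx) = D * (C1 - C2) / dx
J = 7.9743e-11 * (1.82 - 1.09) / 5.9e-03
J = 9.867e-09 kg/(m^2*s)


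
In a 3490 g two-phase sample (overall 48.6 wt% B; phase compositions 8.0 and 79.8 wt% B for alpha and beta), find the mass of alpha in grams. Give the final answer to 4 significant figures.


f_alpha = (C_beta - C0) / (C_beta - C_alpha)
f_alpha = (79.8 - 48.6) / (79.8 - 8.0) = 0.43454
m_alpha = f_alpha * m_total = 0.43454 * 3490 = 1517 g


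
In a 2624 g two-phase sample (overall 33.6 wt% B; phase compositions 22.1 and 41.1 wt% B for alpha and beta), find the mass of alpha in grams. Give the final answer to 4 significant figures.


f_alpha = (C_beta - C0) / (C_beta - C_alpha)
f_alpha = (41.1 - 33.6) / (41.1 - 22.1) = 0.394737
m_alpha = f_alpha * m_total = 0.394737 * 2624 = 1036 g


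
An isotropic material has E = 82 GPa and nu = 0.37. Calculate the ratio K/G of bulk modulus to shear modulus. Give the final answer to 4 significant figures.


G = E / (2*(1+nu))
G = 82 / (2*(1+0.37)) = 29.927 GPa
K = E / (3*(1-2*nu))
K = 82 / (3*(1-2*0.37)) = 105.128 GPa
K/G = 105.128 / 29.927 = 3.513


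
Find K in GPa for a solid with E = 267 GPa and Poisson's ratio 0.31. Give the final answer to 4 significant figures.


K = E / (3*(1-2*nu))
K = 267 / (3*(1-2*0.31))
K = 234.2 GPa


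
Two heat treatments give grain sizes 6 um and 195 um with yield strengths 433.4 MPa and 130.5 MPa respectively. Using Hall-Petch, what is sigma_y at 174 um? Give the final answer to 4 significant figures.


sigma_y = sigma0 + k / sqrt(d)
1/sqrt(d1) = 1/sqrt(6e-06) = 408.248;  1/sqrt(d2) = 71.6115
k = (sigma1 - sigma2) / (1/sqrt(d1) - 1/sqrt(d2)) = (433.4 - 130.5) / (408.248 - 71.6115) = 0.899783 MPa*m^0.5
sigma0 = sigma1 - k/sqrt(d1) = 433.4 - 0.899783*408.248 = 66.0652 MPa
sigma_y(d3) = 66.0652 + 0.899783 / sqrt(1.74e-04) = 134.3 MPa


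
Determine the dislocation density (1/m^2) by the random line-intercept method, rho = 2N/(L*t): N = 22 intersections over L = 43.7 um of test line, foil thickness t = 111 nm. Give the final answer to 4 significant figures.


rho = 2N / (L * t)
L = 43.7 um = 4.37e-05 m, t = 111 nm = 1.11e-07 m
rho = 2 * 22 / (4.37e-05 * 1.11e-07)
rho = 9.071e+12 1/m^2


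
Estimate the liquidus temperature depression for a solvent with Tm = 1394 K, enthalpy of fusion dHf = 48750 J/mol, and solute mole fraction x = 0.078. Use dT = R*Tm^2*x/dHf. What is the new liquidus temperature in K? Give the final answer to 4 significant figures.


dT = R*Tm^2*x / dHf
dT = 8.314 * 1394^2 * 0.078 / 48750
dT = 25.8497 K
T_new = 1394 - 25.8497 = 1368 K


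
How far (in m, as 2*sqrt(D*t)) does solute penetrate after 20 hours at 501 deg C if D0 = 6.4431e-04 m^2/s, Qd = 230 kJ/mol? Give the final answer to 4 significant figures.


Step 1: D = D0 * exp(-Qd/(R*T))
T = 774.15 K
D = 6.4431e-04 * exp(-230e3 / (8.314 * 774.15)) = 1.94814e-19 m^2/s
Step 2: L = 2*sqrt(D*t)
t = 20 h = 72000 s
L = 2*sqrt(1.94814e-19 * 72000) = 2.369e-07 m


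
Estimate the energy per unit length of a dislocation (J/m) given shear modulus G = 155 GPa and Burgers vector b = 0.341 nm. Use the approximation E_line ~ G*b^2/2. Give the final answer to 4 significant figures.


E = G*b^2/2
b = 0.341 nm = 3.41e-10 m
G = 155 GPa = 1.55e+11 Pa
E = 0.5 * 1.55e+11 * (3.41e-10)^2
E = 9.012e-09 J/m


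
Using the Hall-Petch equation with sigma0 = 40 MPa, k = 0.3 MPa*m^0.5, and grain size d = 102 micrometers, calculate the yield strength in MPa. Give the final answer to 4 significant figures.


sigma_y = sigma0 + k / sqrt(d)
d = 102 um = 1.02e-04 m
sigma_y = 40 + 0.3 / sqrt(1.02e-04)
sigma_y = 69.7 MPa


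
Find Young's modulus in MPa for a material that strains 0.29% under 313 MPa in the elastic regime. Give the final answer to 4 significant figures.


E = sigma / epsilon
epsilon = 0.29% = 2.9e-03
E = 313 / 2.9e-03
E = 107900 MPa


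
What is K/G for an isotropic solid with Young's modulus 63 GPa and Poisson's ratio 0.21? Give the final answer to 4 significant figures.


G = E / (2*(1+nu))
G = 63 / (2*(1+0.21)) = 26.0331 GPa
K = E / (3*(1-2*nu))
K = 63 / (3*(1-2*0.21)) = 36.2069 GPa
K/G = 36.2069 / 26.0331 = 1.391


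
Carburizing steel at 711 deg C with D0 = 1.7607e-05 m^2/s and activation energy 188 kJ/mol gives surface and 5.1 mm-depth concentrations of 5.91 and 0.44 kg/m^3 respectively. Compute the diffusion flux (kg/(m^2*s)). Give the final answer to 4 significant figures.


Step 1: D = D0 * exp(-Qd/(R*T))
T = 711 + 273.15 = 984.15 K
D = 1.7607e-05 * exp(-188e3 / (8.314 * 984.15)) = 1.84951e-15 m^2/s
Step 2: J = D * (C1 - C2) / dx
J = 1.84951e-15 * (5.91 - 0.44) / 5.1e-03
J = 1.984e-12 kg/(m^2*s)


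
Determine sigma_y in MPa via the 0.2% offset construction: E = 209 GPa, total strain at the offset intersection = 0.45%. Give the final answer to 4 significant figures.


Offset strain = 0.002
Elastic strain at yield = total_strain - offset = 4.5e-03 - 0.002 = 2.5e-03
sigma_y = E * elastic_strain = 209000 * 2.5e-03
sigma_y = 522.5 MPa


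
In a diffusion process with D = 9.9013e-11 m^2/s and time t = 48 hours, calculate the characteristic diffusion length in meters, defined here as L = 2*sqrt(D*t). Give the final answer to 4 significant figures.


t = 48 hr = 172800 s
Diffusion length = 2*sqrt(D*t)
= 2*sqrt(9.9013e-11 * 172800)
= 8.273e-03 m


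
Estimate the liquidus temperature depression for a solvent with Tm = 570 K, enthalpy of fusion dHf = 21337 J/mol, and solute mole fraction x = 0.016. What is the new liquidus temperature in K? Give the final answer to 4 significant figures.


dT = R*Tm^2*x / dHf
dT = 8.314 * 570^2 * 0.016 / 21337
dT = 2.02557 K
T_new = 570 - 2.02557 = 568 K


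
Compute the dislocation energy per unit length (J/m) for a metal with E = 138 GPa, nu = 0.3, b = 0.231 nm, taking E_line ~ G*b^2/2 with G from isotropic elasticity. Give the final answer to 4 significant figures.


Step 1: G = E / (2*(1+nu))
G = 138 / (2*(1+0.3)) = 53.0769 GPa = 5.30769e+10 Pa
Step 2: E_line = G*b^2/2
b = 0.231 nm = 2.31e-10 m
E_line = 0.5 * 5.30769e+10 * (2.31e-10)^2 = 1.416e-09 J/m
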